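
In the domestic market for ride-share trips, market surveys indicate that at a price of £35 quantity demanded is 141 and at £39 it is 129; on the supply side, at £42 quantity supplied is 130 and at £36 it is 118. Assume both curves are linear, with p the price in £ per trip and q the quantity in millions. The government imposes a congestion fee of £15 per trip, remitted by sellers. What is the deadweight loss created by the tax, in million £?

Demand slope: (129 − 141)/(39 − 35) = -3, so qd = 246 − 3p.
Supply slope: (118 − 130)/(36 − 42) = 2, so qs = 2p + 46.
Without the tax, 246 − 3p = 2p + 46 gives 5p = 200, so p* = £40 and q* = 126.
With the tax collected from sellers, supply shifts: qs = 2(p − 15) + 46.
New equilibrium: consumers pay £46, sellers receive £31, q = 108. (Wedge: pb − ps = 15.)
Quantity falls by |ΔQ| = |126 − 108| = 18.
DWL = ½ · t · |ΔQ| = ½ · 15 · 18 = £135.

Deadweight loss = £135 million.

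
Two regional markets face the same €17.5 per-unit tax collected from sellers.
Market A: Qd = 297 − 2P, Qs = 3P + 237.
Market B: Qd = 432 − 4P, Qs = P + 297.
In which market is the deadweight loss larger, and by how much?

Market A, by €61.25.

Market A: pre-tax P* = €12, Q* = 273; post-tax Q = 252; deadweight loss = €183.75.
Market B: pre-tax P* = €27, Q* = 324; post-tax Q = 310; deadweight loss = €122.5.
Difference: €183.75 vs €122.5 → market A is larger by €61.25.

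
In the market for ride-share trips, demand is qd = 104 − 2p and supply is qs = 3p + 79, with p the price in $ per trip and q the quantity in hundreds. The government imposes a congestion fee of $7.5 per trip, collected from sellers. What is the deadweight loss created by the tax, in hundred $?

Without the tax, 104 − 2p = 3p + 79 gives 5p = 25, so p* = $5 and q* = 94.
With the tax collected from sellers, supply shifts: qs = 3(p − 7.5) + 79.
New equilibrium: buyers pay $9.5, sellers receive $2, q = 85. (Wedge: pb − ps = 7.5.)
Quantity falls by |ΔQ| = |94 − 85| = 9.
DWL = ½ · t · |ΔQ| = ½ · 7.5 · 9 = $33.75.

Deadweight loss = $33.75 hundred.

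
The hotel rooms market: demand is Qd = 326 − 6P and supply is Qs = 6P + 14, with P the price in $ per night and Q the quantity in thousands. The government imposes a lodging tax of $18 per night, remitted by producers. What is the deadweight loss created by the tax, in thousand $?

Deadweight loss = $486 thousand.

Before the tax: set 326 − 6P = 6P + 14 → P* = $26, Q* = 170.
With the tax collected from producers, supply shifts: Qs = 6(P − 18) + 14.
New equilibrium: consumers pay $35, producers receive $17, Q = 116. (Wedge: Pb − Ps = 18.)
Quantity falls by |ΔQ| = |170 − 116| = 54.
DWL = ½ · t · |ΔQ| = ½ · 18 · 54 = $486.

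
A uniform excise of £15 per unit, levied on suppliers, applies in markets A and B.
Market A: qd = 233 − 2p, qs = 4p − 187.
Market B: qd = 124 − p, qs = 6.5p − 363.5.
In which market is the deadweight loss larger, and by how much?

Market A: pre-tax p* = £70, q* = 93; post-tax q = 73; deadweight loss = £150.
Market B: pre-tax p* = £65, q* = 59; post-tax q = 46; deadweight loss = £97.5.
Difference: £150 vs £97.5 → market A is larger by £52.5.

Market A, by £52.5.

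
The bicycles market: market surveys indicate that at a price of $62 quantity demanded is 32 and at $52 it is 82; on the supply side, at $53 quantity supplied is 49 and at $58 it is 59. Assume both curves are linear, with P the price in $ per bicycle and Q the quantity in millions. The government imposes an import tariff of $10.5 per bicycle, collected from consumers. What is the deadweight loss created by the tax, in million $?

Deadweight loss = $78.75 million.

Demand slope: (82 − 32)/(52 − 62) = -5, so Qd = 342 − 5P.
Supply slope: (59 − 49)/(58 − 53) = 2, so Qs = 2P − 57.
Without the tax, 342 − 5P = 2P − 57 gives 7P = 399, so P* = $57 and Q* = 57.
With the tax collected from consumers, demand (in seller-price terms) shifts: Qd = 342 − 5(P + 10.5).
New equilibrium: consumers pay $60, sellers receive $49.5, Q = 42. (Wedge: Pb − Ps = 10.5.)
Quantity falls by |ΔQ| = |57 − 42| = 15.
DWL = ½ · t · |ΔQ| = ½ · 10.5 · 15 = $78.75.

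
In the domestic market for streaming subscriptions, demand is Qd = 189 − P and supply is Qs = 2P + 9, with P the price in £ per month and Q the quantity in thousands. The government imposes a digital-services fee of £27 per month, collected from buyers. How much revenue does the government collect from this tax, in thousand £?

Before the tax: set 189 − P = 2P + 9 → P* = £60, Q* = 129.
With the tax collected from buyers, demand (in seller-price terms) shifts: Qd = 189 − (P + 27).
New equilibrium: buyers pay £78, sellers receive £51, Q = 111. (Wedge: Pb − Ps = 27.)
Revenue = t · Q = 27 · 111 = £2997.

Tax revenue = £2997 thousand.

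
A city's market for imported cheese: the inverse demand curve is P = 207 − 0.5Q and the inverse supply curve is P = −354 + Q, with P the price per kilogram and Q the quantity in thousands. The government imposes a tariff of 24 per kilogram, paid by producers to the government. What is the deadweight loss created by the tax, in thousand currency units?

Deadweight loss = 192 thousand.

Rewrite in direct form: Qd = 414 − 2P and Qs = P + 354.
Before the tax: set 414 − 2P = P + 354 → P* = 20, Q* = 374.
With the tax collected from producers, supply shifts: Qs = (P − 24) + 354.
New equilibrium: consumers pay 28, producers receive 4, Q = 358. (Wedge: Pb − Ps = 24.)
Quantity falls by |ΔQ| = |374 − 358| = 16.
DWL = ½ · t · |ΔQ| = ½ · 24 · 16 = 192.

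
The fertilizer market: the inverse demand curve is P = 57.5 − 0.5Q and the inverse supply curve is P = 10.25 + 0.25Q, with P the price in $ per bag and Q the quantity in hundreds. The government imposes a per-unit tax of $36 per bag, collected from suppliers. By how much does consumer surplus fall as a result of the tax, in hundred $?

Inverting to Q(P) form: Qd = 115 − 2P; Qs = 4P − 41.
Without the tax, 115 − 2P = 4P − 41 gives 6P = 156, so P* = $26 and Q* = 63.
With the tax collected from suppliers, supply shifts: Qs = 4(P − 36) − 41.
New equilibrium: buyers pay $50, suppliers receive $14, Q = 15. (Wedge: Pb − Ps = 36.)
ΔCS is the trapezoid between Q = 15 and Q = 63 of height $24: ½ · (63 + 15) · 24 = $936.

Consumer surplus falls by $936 hundred.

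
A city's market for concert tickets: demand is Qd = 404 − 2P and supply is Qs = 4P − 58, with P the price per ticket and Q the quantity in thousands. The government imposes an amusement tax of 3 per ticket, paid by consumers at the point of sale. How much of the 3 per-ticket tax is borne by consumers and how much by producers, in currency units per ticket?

Before the tax: set 404 − 2P = 4P − 58 → P* = 77, Q* = 250.
With the tax collected from consumers, demand (in seller-price terms) shifts: Qd = 404 − 2(P + 3).
Solving gives Q = 246 with consumers paying 79 and producers receiving 76 (the 3 wedge).
Burden on consumers: 2; on producers: 1. (They sum to 3.)
The less price-elastic side of the market bears the larger share of a per-unit tax.

Consumers bear 2 per ticket; producers bear 1 per ticket.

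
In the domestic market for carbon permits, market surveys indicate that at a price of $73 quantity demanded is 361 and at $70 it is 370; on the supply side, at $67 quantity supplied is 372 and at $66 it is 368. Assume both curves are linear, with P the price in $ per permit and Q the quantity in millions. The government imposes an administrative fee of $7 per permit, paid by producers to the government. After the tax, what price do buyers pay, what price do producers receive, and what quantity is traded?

Buyers pay $72; producers receive $65; quantity = 364.

Demand slope: (370 − 361)/(70 − 73) = -3, so Qd = 580 − 3P.
Supply slope: (368 − 372)/(66 − 67) = 4, so Qs = 4P + 104.
Before the tax: set 580 − 3P = 4P + 104 → P* = $68, Q* = 376.
With the tax collected from producers, supply shifts: Qs = 4(P − 7) + 104.
New equilibrium: buyers pay $72, producers receive $65, Q = 364. (Wedge: Pb − Ps = 7.)
The less price-elastic side of the market bears the larger share of a per-unit tax.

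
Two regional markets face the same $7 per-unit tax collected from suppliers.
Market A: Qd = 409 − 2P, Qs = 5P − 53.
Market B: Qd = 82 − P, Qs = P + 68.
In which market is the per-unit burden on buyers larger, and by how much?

Market A: pre-tax P* = $66, Q* = 277; post-tax Q = 267; per-unit burden on buyers = $5.
Market B: pre-tax P* = $7, Q* = 75; post-tax Q = 71.5; per-unit burden on buyers = $3.5.
Difference: $5 vs $3.5 → market A is larger by $1.5.

Market A, by $1.5.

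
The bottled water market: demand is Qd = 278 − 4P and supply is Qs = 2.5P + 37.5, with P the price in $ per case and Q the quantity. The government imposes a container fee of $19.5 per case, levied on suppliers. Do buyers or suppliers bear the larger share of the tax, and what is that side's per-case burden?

Before the tax: set 278 − 4P = 2.5P + 37.5 → P* = $37, Q* = 130.
With the tax collected from suppliers, supply shifts: Qs = 2.5(P − 19.5) + 37.5.
New equilibrium: buyers pay $44.5, suppliers receive $25, Q = 100. (Wedge: Pb − Ps = 19.5.)
Per-case burden: buyers $7.5, suppliers $12.
Suppliers take the larger share because supply is less price-elastic here (demand slope 4 vs supply slope 2.5).
The less price-elastic side of the market bears the larger share of a per-unit tax.

Suppliers bear the larger share: $12 per case.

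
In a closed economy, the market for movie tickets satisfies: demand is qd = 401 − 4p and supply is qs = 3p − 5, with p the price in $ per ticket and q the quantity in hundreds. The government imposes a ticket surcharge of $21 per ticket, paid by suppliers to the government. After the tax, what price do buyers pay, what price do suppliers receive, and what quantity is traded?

Before the tax: set 401 − 4p = 3p − 5 → p* = $58, q* = 169.
With the tax collected from suppliers, supply shifts: qs = 3(p − 21) − 5.
Solving gives q = 133 with buyers paying $67 and suppliers receiving $46 (the $21 wedge).

Buyers pay $67; suppliers receive $46; quantity = 133.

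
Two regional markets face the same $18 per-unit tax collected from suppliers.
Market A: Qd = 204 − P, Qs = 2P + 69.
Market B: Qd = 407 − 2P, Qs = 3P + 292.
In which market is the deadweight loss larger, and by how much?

Market B, by $86.4.

Market A: pre-tax P* = $45, Q* = 159; post-tax Q = 147; deadweight loss = $108.
Market B: pre-tax P* = $23, Q* = 361; post-tax Q = 339.4; deadweight loss = $194.4.
Difference: $108 vs $194.4 → market B is larger by $86.4.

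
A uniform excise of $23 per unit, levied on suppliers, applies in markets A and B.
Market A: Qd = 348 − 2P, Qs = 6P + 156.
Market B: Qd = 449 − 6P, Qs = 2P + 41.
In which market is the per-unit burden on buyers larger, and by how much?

Market A, by $11.5.

Market A: pre-tax P* = $24, Q* = 300; post-tax Q = 265.5; per-unit burden on buyers = $17.25.
Market B: pre-tax P* = $51, Q* = 143; post-tax Q = 108.5; per-unit burden on buyers = $5.75.
Difference: $17.25 vs $5.75 → market A is larger by $11.5.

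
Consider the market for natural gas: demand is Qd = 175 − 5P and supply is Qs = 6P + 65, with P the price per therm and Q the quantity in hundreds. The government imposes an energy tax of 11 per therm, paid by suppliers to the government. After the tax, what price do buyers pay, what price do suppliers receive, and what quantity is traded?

Before the tax: set 175 − 5P = 6P + 65 → P* = 10, Q* = 125.
With the tax collected from suppliers, supply shifts: Qs = 6(P − 11) + 65.
New equilibrium: buyers pay 16, suppliers receive 5, Q = 95. (Wedge: Pb − Ps = 11.)

Buyers pay 16; suppliers receive 5; quantity = 95.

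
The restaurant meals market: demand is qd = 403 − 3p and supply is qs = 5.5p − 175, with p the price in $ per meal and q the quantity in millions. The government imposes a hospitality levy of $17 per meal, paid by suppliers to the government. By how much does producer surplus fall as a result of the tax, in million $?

Producer surplus falls by $1095 million.

Before the tax: set 403 − 3p = 5.5p − 175 → p* = $68, q* = 199.
With the tax collected from suppliers, supply shifts: qs = 5.5(p − 17) − 175.
New equilibrium: buyers pay $79, suppliers receive $62, q = 166. (Wedge: pb − ps = 17.)
ΔPS is the trapezoid between Q = 166 and Q = 199 of height $6: ½ · (199 + 166) · 6 = $1095.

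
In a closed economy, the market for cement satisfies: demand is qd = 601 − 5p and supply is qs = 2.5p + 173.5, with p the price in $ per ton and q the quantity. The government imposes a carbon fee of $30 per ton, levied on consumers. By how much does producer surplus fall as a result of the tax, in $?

Producer surplus falls by $5820.

Before the tax: set 601 − 5p = 2.5p + 173.5 → p* = $57, q* = 316.
With the tax collected from consumers, demand (in seller-price terms) shifts: qd = 601 − 5(p + 30).
Solving gives q = 266 with consumers paying $67 and sellers receiving $37 (the $30 wedge).
ΔPS is the trapezoid between Q = 266 and Q = 316 of height $20: ½ · (316 + 266) · 20 = $5820.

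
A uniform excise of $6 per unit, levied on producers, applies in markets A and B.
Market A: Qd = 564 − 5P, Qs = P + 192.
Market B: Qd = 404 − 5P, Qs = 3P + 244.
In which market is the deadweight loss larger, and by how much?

Market A: pre-tax P* = $62, Q* = 254; post-tax Q = 249; deadweight loss = $15.
Market B: pre-tax P* = $20, Q* = 304; post-tax Q = 292.75; deadweight loss = $33.75.
Difference: $15 vs $33.75 → market B is larger by $18.75.

Market B, by $18.75.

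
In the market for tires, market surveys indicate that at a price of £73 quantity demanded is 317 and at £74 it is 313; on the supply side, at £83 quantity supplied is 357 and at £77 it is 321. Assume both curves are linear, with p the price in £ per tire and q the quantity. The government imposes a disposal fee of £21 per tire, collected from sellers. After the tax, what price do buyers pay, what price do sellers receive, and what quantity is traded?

Demand slope: (313 − 317)/(74 − 73) = -4, so qd = 609 − 4p.
Supply slope: (321 − 357)/(77 − 83) = 6, so qs = 6p − 141.
Before the tax: set 609 − 4p = 6p − 141 → p* = £75, q* = 309.
With the tax collected from sellers, supply shifts: qs = 6(p − 21) − 141.
New equilibrium: buyers pay £87.6, sellers receive £66.6, q = 258.6. (Wedge: pb − ps = 21.)
The less price-elastic side of the market bears the larger share of a per-unit tax.

Buyers pay £87.6; sellers receive £66.6; quantity = 258.6.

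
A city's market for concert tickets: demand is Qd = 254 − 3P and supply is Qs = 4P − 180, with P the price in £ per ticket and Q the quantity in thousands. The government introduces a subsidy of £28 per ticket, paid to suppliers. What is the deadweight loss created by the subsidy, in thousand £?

Before the subsidy: set 254 − 3P = 4P − 180 → P* = £62, Q* = 68.
With a per-unit subsidy paid to suppliers, each receives P + 28 per unit sold, so supply becomes Qs = 4(P + 28) − 180.
Solving gives Q = 116 with buyers paying £46 and suppliers receiving £74 (the £28 wedge).
Quantity rises by |ΔQ| = |68 − 116| = 48.
DWL = ½ · t · |ΔQ| = ½ · 28 · 48 = £672.

Deadweight loss = £672 thousand.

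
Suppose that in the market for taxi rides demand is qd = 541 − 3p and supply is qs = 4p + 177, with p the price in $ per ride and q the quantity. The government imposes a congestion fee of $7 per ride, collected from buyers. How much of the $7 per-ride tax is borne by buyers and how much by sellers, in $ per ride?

Buyers bear $4 per ride; sellers bear $3 per ride.

Without the tax, 541 − 3p = 4p + 177 gives 7p = 364, so p* = $52 and q* = 385.
With the tax collected from buyers, demand (in seller-price terms) shifts: qd = 541 − 3(p + 7).
Solving gives q = 373 with buyers paying $56 and sellers receiving $49 (the $7 wedge).
Burden on buyers: $4; on sellers: $3. (They sum to $7.)
The less price-elastic side of the market bears the larger share of a per-unit tax.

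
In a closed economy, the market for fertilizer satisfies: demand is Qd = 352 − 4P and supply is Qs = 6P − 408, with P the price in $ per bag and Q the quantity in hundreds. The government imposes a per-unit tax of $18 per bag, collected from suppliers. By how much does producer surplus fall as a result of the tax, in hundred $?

Producer surplus falls by $190.08 hundred.

Without the tax, 352 − 4P = 6P − 408 gives 10P = 760, so P* = $76 and Q* = 48.
With the tax collected from suppliers, supply shifts: Qs = 6(P − 18) − 408.
New equilibrium: consumers pay $86.8, suppliers receive $68.8, Q = 4.8. (Wedge: Pb − Ps = 18.)
ΔPS is the trapezoid between Q = 4.8 and Q = 48 of height $7.2: ½ · (48 + 4.8) · 7.2 = $190.08.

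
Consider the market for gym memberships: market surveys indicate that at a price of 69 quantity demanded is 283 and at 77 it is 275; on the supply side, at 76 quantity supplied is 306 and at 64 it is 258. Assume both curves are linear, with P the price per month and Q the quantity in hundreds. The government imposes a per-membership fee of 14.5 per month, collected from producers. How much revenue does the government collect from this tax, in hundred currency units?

Demand slope: (275 − 283)/(77 − 69) = -1, so Qd = 352 − P.
Supply slope: (258 − 306)/(64 − 76) = 4, so Qs = 4P + 2.
Before the tax: set 352 − P = 4P + 2 → P* = 70, Q* = 282.
With the tax collected from producers, supply shifts: Qs = 4(P − 14.5) + 2.
New equilibrium: consumers pay 81.6, producers receive 67.1, Q = 270.4. (Wedge: Pb − Ps = 14.5.)
Revenue = t · Q = 14.5 · 270.4 = 3920.8.

Tax revenue = 3920.8 hundred.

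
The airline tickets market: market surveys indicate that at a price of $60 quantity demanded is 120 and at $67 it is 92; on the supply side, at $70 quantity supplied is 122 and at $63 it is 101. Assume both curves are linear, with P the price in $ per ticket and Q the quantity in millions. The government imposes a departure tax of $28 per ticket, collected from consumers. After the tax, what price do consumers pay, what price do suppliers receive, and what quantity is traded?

Consumers pay $76; suppliers receive $48; quantity = 56.

Demand slope: (92 − 120)/(67 − 60) = -4, so Qd = 360 − 4P.
Supply slope: (101 − 122)/(63 − 70) = 3, so Qs = 3P − 88.
Before the tax: set 360 − 4P = 3P − 88 → P* = $64, Q* = 104.
With the tax collected from consumers, demand (in seller-price terms) shifts: Qd = 360 − 4(P + 28).
New equilibrium: consumers pay $76, suppliers receive $48, Q = 56. (Wedge: Pb − Ps = 28.)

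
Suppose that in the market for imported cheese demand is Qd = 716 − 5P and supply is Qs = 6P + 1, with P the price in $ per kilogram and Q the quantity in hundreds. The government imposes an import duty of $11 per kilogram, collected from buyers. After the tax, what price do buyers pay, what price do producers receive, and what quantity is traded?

Without the tax, 716 − 5P = 6P + 1 gives 11P = 715, so P* = $65 and Q* = 391.
With the tax collected from buyers, demand (in seller-price terms) shifts: Qd = 716 − 5(P + 11).
New equilibrium: buyers pay $71, producers receive $60, Q = 361. (Wedge: Pb − Ps = 11.)

Buyers pay $71; producers receive $60; quantity = 361.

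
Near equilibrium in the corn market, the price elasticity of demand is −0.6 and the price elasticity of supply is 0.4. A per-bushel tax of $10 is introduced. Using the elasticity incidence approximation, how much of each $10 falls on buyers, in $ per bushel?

Buyers bear ≈ $4 per bushel.

Incidence ratio: buyers' share ≈ εs / (εs + |εd|) = 0.4 / (0.4 + 0.6) = 0.4.
So buyers bear ≈ 0.4 × $10 = $4; sellers bear $6.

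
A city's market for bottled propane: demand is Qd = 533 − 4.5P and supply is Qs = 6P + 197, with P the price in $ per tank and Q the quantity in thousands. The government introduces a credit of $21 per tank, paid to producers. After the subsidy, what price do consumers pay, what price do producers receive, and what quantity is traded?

Consumers pay $20; producers receive $41; quantity = 443.

Before the subsidy: set 533 − 4.5P = 6P + 197 → P* = $32, Q* = 389.
With a per-unit subsidy paid to producers, each receives P + 21 per unit sold, so supply becomes Qs = 6(P + 21) + 197.
New equilibrium: consumers pay $20, producers receive $41, Q = 443. (Wedge: Pb − Ps = −21.)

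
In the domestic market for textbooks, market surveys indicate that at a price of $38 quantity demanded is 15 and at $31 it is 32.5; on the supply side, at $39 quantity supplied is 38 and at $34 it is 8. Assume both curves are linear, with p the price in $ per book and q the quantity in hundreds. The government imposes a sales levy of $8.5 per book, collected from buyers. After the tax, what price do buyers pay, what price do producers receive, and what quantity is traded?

Demand slope: (32.5 − 15)/(31 − 38) = -2.5, so qd = 110 − 2.5p.
Supply slope: (8 − 38)/(34 − 39) = 6, so qs = 6p − 196.
Before the tax: set 110 − 2.5p = 6p − 196 → p* = $36, q* = 20.
With the tax collected from buyers, demand (in seller-price terms) shifts: qd = 110 − 2.5(p + 8.5).
New equilibrium: buyers pay $42, producers receive $33.5, q = 5. (Wedge: pb − ps = 8.5.)
The less price-elastic side of the market bears the larger share of a per-unit tax.

Buyers pay $42; producers receive $33.5; quantity = 5.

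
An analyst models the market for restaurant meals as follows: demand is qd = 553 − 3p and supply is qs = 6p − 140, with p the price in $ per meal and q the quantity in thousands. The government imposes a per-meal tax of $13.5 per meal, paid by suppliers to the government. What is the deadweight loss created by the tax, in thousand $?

Deadweight loss = $182.25 thousand.

Before the tax: set 553 − 3p = 6p − 140 → p* = $77, q* = 322.
With the tax collected from suppliers, supply shifts: qs = 6(p − 13.5) − 140.
New equilibrium: consumers pay $86, suppliers receive $72.5, q = 295. (Wedge: pb − ps = 13.5.)
Quantity falls by |ΔQ| = |322 − 295| = 27.
DWL = ½ · t · |ΔQ| = ½ · 13.5 · 27 = $182.25.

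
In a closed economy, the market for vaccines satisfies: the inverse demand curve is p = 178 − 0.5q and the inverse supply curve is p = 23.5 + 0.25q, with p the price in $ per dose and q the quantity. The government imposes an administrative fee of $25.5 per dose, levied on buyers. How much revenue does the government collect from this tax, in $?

Rewrite in direct form: qd = 356 − 2p and qs = 4p − 94.
Before the tax: set 356 − 2p = 4p − 94 → p* = $75, q* = 206.
With the tax collected from buyers, demand (in seller-price terms) shifts: qd = 356 − 2(p + 25.5).
Solving gives q = 172 with buyers paying $92 and suppliers receiving $66.5 (the $25.5 wedge).
Revenue = t · Q = 25.5 · 172 = $4386.

Tax revenue = $4386.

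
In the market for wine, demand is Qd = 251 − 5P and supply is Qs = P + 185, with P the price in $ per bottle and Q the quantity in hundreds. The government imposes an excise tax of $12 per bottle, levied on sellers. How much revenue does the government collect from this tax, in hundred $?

Before the tax: set 251 − 5P = P + 185 → P* = $11, Q* = 196.
With the tax collected from sellers, supply shifts: Qs = (P − 12) + 185.
Solving gives Q = 186 with consumers paying $13 and sellers receiving $1 (the $12 wedge).
Revenue = t · Q = 12 · 186 = $2232.

Tax revenue = $2232 hundred.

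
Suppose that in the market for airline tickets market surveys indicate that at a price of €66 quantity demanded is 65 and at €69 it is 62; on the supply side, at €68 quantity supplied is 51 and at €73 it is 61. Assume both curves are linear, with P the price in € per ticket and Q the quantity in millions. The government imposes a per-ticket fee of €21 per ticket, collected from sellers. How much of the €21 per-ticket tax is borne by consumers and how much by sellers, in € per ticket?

Demand slope: (62 − 65)/(69 − 66) = -1, so Qd = 131 − P.
Supply slope: (61 − 51)/(73 − 68) = 2, so Qs = 2P − 85.
Before the tax: set 131 − P = 2P − 85 → P* = €72, Q* = 59.
With the tax collected from sellers, supply shifts: Qs = 2(P − 21) − 85.
New equilibrium: consumers pay €86, sellers receive €65, Q = 45. (Wedge: Pb − Ps = 21.)
Burden on consumers: €14; on sellers: €7. (They sum to €21.)
The less price-elastic side of the market bears the larger share of a per-unit tax.

Consumers bear €14 per ticket; sellers bear €7 per ticket.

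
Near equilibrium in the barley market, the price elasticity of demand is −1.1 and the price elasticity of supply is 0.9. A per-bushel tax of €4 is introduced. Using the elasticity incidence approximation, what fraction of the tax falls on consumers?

Consumers' share ≈ 0.45.

Incidence ratio: consumers' share ≈ εs / (εs + |εd|) = 0.9 / (0.9 + 1.1) = 0.45.
Supply is the less elastic side, so consumers bear the smaller share.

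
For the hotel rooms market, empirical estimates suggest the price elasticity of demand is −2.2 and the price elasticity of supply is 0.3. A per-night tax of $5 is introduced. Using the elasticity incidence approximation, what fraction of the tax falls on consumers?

Incidence ratio: consumers' share ≈ εs / (εs + |εd|) = 0.3 / (0.3 + 2.2) = 0.12.
Supply is the less elastic side, so consumers bear the smaller share.

Consumers' share ≈ 0.12.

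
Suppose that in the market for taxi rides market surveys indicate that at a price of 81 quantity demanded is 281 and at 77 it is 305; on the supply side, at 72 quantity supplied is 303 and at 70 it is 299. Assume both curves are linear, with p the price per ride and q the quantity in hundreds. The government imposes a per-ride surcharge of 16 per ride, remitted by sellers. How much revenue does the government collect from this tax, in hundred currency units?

Demand slope: (305 − 281)/(77 − 81) = -6, so qd = 767 − 6p.
Supply slope: (299 − 303)/(70 − 72) = 2, so qs = 2p + 159.
Before the tax: set 767 − 6p = 2p + 159 → p* = 76, q* = 311.
With the tax collected from sellers, supply shifts: qs = 2(p − 16) + 159.
Solving gives q = 287 with consumers paying 80 and sellers receiving 64 (the 16 wedge).
Revenue = t · Q = 16 · 287 = 4592.

Tax revenue = 4592 hundred.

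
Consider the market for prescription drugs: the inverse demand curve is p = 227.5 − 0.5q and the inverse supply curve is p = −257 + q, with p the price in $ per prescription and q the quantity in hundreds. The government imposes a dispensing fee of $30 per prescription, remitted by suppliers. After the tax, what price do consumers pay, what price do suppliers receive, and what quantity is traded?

Consumers pay $76; suppliers receive $46; quantity = 303.

Rewrite in direct form: qd = 455 − 2p and qs = p + 257.
Before the tax: set 455 − 2p = p + 257 → p* = $66, q* = 323.
With the tax collected from suppliers, supply shifts: qs = (p − 30) + 257.
Solving gives q = 303 with consumers paying $76 and suppliers receiving $46 (the $30 wedge).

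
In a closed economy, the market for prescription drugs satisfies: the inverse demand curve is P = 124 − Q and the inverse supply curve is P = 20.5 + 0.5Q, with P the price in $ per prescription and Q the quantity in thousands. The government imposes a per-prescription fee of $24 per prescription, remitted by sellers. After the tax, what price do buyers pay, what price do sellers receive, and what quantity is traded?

Inverting to Q(P) form: Qd = 124 − P; Qs = 2P − 41.
Before the tax: set 124 − P = 2P − 41 → P* = $55, Q* = 69.
With the tax collected from sellers, supply shifts: Qs = 2(P − 24) − 41.
Solving gives Q = 53 with buyers paying $71 and sellers receiving $47 (the $24 wedge).

Buyers pay $71; sellers receive $47; quantity = 53.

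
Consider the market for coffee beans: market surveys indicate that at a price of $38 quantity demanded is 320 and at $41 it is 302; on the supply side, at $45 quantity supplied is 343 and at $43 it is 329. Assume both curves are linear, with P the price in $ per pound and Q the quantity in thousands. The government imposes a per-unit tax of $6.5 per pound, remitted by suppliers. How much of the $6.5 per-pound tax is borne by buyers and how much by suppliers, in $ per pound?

Buyers bear $3.5 per pound; suppliers bear $3 per pound.

Demand slope: (302 − 320)/(41 − 38) = -6, so Qd = 548 − 6P.
Supply slope: (329 − 343)/(43 − 45) = 7, so Qs = 7P + 28.
Before the tax: set 548 − 6P = 7P + 28 → P* = $40, Q* = 308.
With the tax collected from suppliers, supply shifts: Qs = 7(P − 6.5) + 28.
Solving gives Q = 287 with buyers paying $43.5 and suppliers receiving $37 (the $6.5 wedge).
Burden on buyers: $3.5; on suppliers: $3. (They sum to $6.5.)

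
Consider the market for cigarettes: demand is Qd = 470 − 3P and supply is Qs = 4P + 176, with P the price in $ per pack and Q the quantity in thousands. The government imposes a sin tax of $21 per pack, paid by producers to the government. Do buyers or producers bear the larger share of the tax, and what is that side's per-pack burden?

Buyers bear the larger share: $12 per pack.

Before the tax: set 470 − 3P = 4P + 176 → P* = $42, Q* = 344.
With the tax collected from producers, supply shifts: Qs = 4(P − 21) + 176.
Solving gives Q = 308 with buyers paying $54 and producers receiving $33 (the $21 wedge).
Per-pack burden: buyers $12, producers $9.
Buyers take the larger share because demand is less price-elastic here (demand slope 3 vs supply slope 4).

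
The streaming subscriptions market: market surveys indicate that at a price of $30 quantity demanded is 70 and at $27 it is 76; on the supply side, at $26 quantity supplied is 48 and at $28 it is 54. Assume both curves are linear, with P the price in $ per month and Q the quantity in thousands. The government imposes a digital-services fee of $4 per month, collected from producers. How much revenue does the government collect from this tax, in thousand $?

Tax revenue = $244.8 thousand.

Demand slope: (76 − 70)/(27 − 30) = -2, so Qd = 130 − 2P.
Supply slope: (54 − 48)/(28 − 26) = 3, so Qs = 3P − 30.
Without the tax, 130 − 2P = 3P − 30 gives 5P = 160, so P* = $32 and Q* = 66.
With the tax collected from producers, supply shifts: Qs = 3(P − 4) − 30.
New equilibrium: consumers pay $34.4, producers receive $30.4, Q = 61.2. (Wedge: Pb − Ps = 4.)
Revenue = t · Q = 4 · 61.2 = $244.8.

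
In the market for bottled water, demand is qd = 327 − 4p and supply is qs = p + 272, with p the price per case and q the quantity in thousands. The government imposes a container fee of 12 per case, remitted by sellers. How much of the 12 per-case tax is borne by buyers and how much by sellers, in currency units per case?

Without the tax, 327 − 4p = p + 272 gives 5p = 55, so p* = 11 and q* = 283.
With the tax collected from sellers, supply shifts: qs = (p − 12) + 272.
Solving gives q = 273.4 with buyers paying 13.4 and sellers receiving 1.4 (the 12 wedge).
Burden on buyers: 2.4; on sellers: 9.6. (They sum to 12.)
The less price-elastic side of the market bears the larger share of a per-unit tax.

Buyers bear 2.4 per case; sellers bear 9.6 per case.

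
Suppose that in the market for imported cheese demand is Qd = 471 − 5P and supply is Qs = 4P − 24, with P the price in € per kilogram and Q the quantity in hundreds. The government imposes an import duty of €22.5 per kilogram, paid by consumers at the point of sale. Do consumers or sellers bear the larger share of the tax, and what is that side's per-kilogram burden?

Without the tax, 471 − 5P = 4P − 24 gives 9P = 495, so P* = €55 and Q* = 196.
With the tax collected from consumers, demand (in seller-price terms) shifts: Qd = 471 − 5(P + 22.5).
New equilibrium: consumers pay €65, sellers receive €42.5, Q = 146. (Wedge: Pb − Ps = 22.5.)
Per-kilogram burden: consumers €10, sellers €12.5.
Sellers take the larger share because supply is less price-elastic here (demand slope 5 vs supply slope 4).
The less price-elastic side of the market bears the larger share of a per-unit tax.

Sellers bear the larger share: €12.5 per kilogram.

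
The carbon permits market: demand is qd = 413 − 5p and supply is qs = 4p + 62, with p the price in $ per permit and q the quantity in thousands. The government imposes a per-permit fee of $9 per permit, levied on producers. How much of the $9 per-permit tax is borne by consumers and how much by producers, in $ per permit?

Consumers bear $4 per permit; producers bear $5 per permit.

Without the tax, 413 − 5p = 4p + 62 gives 9p = 351, so p* = $39 and q* = 218.
With the tax collected from producers, supply shifts: qs = 4(p − 9) + 62.
Solving gives q = 198 with consumers paying $43 and producers receiving $34 (the $9 wedge).
Burden on consumers: $4; on producers: $5. (They sum to $9.)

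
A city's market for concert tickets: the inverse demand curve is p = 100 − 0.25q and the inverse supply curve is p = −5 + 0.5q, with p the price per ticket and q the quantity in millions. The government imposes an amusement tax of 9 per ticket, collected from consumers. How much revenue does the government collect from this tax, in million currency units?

Inverting to q(p) form: qd = 400 − 4p; qs = 2p + 10.
Without the tax, 400 − 4p = 2p + 10 gives 6p = 390, so p* = 65 and q* = 140.
With the tax collected from consumers, demand (in seller-price terms) shifts: qd = 400 − 4(p + 9).
Solving gives q = 128 with consumers paying 68 and sellers receiving 59 (the 9 wedge).
Revenue = t · Q = 9 · 128 = 1152.

Tax revenue = 1152 million.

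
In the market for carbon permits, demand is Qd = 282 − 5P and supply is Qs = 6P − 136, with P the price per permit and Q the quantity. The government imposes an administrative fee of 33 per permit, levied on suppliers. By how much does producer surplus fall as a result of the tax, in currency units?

Producer surplus falls by 705.

Without the tax, 282 − 5P = 6P − 136 gives 11P = 418, so P* = 38 and Q* = 92.
With the tax collected from suppliers, supply shifts: Qs = 6(P − 33) − 136.
Solving gives Q = 2 with buyers paying 56 and suppliers receiving 23 (the 33 wedge).
ΔPS is the trapezoid between Q = 2 and Q = 92 of height 15: ½ · (92 + 2) · 15 = 705.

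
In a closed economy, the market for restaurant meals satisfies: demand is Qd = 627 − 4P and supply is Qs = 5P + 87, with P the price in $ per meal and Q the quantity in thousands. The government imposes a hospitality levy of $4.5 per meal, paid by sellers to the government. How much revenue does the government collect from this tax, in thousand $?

Before the tax: set 627 − 4P = 5P + 87 → P* = $60, Q* = 387.
With the tax collected from sellers, supply shifts: Qs = 5(P − 4.5) + 87.
Solving gives Q = 377 with consumers paying $62.5 and sellers receiving $58 (the $4.5 wedge).
Revenue = t · Q = 4.5 · 377 = $1696.5.

Tax revenue = $1696.5 thousand.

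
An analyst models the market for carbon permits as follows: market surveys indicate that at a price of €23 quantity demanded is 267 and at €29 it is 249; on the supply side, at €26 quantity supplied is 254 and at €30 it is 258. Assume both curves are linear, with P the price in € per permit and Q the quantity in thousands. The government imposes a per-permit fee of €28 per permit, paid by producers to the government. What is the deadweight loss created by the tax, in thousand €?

Demand slope: (249 − 267)/(29 − 23) = -3, so Qd = 336 − 3P.
Supply slope: (258 − 254)/(30 − 26) = 1, so Qs = P + 228.
Before the tax: set 336 − 3P = P + 228 → P* = €27, Q* = 255.
With the tax collected from producers, supply shifts: Qs = (P − 28) + 228.
New equilibrium: consumers pay €34, producers receive €6, Q = 234. (Wedge: Pb − Ps = 28.)
Quantity falls by |ΔQ| = |255 − 234| = 21.
DWL = ½ · t · |ΔQ| = ½ · 28 · 21 = €294.

Deadweight loss = €294 thousand.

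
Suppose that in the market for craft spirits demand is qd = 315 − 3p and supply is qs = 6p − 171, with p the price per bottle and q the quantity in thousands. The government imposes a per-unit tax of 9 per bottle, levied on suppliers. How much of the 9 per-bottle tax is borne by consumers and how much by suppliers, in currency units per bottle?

Consumers bear 6 per bottle; suppliers bear 3 per bottle.

Without the tax, 315 − 3p = 6p − 171 gives 9p = 486, so p* = 54 and q* = 153.
With the tax collected from suppliers, supply shifts: qs = 6(p − 9) − 171.
Solving gives q = 135 with consumers paying 60 and suppliers receiving 51 (the 9 wedge).
Burden on consumers: 6; on suppliers: 3. (They sum to 9.)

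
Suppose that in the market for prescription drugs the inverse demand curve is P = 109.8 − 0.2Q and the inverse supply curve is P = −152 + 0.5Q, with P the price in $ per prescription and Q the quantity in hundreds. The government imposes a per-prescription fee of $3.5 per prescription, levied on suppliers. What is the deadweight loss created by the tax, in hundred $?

Deadweight loss = $8.75 hundred.

Inverting to Q(P) form: Qd = 549 − 5P; Qs = 2P + 304.
Before the tax: set 549 − 5P = 2P + 304 → P* = $35, Q* = 374.
With the tax collected from suppliers, supply shifts: Qs = 2(P − 3.5) + 304.
Solving gives Q = 369 with consumers paying $36 and suppliers receiving $32.5 (the $3.5 wedge).
Quantity falls by |ΔQ| = |374 − 369| = 5.
DWL = ½ · t · |ΔQ| = ½ · 3.5 · 5 = $8.75.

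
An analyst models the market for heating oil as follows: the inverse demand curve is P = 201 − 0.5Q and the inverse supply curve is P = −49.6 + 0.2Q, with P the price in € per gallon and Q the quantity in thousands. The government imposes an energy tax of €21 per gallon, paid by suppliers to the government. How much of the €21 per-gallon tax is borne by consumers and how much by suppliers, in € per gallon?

Inverting to Q(P) form: Qd = 402 − 2P; Qs = 5P + 248.
Without the tax, 402 − 2P = 5P + 248 gives 7P = 154, so P* = €22 and Q* = 358.
With the tax collected from suppliers, supply shifts: Qs = 5(P − 21) + 248.
New equilibrium: consumers pay €37, suppliers receive €16, Q = 328. (Wedge: Pb − Ps = 21.)
Burden on consumers: €15; on suppliers: €6. (They sum to €21.)

Consumers bear €15 per gallon; suppliers bear €6 per gallon.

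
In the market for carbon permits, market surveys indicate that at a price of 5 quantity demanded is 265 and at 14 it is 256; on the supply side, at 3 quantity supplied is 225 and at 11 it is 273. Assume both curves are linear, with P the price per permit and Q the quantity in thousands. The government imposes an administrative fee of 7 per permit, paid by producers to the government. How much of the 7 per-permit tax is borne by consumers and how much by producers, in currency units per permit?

Consumers bear 6 per permit; producers bear 1 per permit.

Demand slope: (256 − 265)/(14 − 5) = -1, so Qd = 270 − P.
Supply slope: (273 − 225)/(11 − 3) = 6, so Qs = 6P + 207.
Before the tax: set 270 − P = 6P + 207 → P* = 9, Q* = 261.
With the tax collected from producers, supply shifts: Qs = 6(P − 7) + 207.
Solving gives Q = 255 with consumers paying 15 and producers receiving 8 (the 7 wedge).
Burden on consumers: 6; on producers: 1. (They sum to 7.)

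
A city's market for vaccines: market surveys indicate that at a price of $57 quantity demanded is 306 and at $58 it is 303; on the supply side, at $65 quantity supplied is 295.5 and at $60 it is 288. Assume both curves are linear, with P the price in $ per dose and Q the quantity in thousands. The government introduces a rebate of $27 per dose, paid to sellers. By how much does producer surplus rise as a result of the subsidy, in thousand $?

Producer surplus rises by $5481 thousand.

Demand slope: (303 − 306)/(58 − 57) = -3, so Qd = 477 − 3P.
Supply slope: (288 − 295.5)/(60 − 65) = 1.5, so Qs = 1.5P + 198.
Without the subsidy, 477 − 3P = 1.5P + 198 gives 4.5P = 279, so P* = $62 and Q* = 291.
With a per-unit subsidy paid to sellers, each receives P + 27 per unit sold, so supply becomes Qs = 1.5(P + 27) + 198.
Solving gives Q = 318 with buyers paying $53 and sellers receiving $80 (the $27 wedge).
ΔPS is the trapezoid between Q = 318 and Q = 291 of height $18: ½ · (291 + 318) · 18 = $5481.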